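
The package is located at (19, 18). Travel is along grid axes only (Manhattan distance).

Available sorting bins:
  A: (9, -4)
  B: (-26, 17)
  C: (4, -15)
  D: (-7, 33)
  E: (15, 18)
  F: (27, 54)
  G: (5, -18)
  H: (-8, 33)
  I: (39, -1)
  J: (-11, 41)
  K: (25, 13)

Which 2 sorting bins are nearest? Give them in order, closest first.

E, K

Distances from (19, 18):
A: 32
B: 46
C: 48
D: 41
E: 4
F: 44
G: 50
H: 42
I: 39
J: 53
K: 11
Sorted: E (4) < K (11) < A (32) < I (39) < …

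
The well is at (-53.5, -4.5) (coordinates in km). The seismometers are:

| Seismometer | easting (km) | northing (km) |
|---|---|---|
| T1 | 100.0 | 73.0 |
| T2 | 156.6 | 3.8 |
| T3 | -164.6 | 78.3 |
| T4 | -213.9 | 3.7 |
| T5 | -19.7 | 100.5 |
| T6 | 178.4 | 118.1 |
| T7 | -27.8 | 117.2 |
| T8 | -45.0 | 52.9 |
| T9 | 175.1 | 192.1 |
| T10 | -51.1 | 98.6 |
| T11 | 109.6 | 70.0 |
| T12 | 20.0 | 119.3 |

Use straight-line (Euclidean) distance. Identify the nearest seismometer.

Distances from (-53.5, -4.5):
T1: 172.0 km
T2: 210.3 km
T3: 138.6 km
T4: 160.6 km
T5: 110.3 km
T6: 262.3 km
T7: 124.4 km
T8: 58.0 km
T9: 301.5 km
T10: 103.1 km
T11: 179.3 km
T12: 144.0 km
Minimum: T8 at 58.0 km.

T8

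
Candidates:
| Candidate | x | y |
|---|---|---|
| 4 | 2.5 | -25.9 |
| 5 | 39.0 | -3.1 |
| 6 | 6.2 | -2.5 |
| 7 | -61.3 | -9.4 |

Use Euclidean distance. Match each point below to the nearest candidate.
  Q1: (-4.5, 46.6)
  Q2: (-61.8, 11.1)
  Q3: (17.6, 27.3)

Q1→6; Q2→7; Q3→6

Q1 at (-4.5, 46.6):
  4: 72.8
  5: 66.0
  6: 50.3
  7: 79.8
  → nearest: 6 (50.3)
Q2 at (-61.8, 11.1):
  4: 74.2
  5: 101.8
  6: 69.3
  7: 20.5
  → nearest: 7 (20.5)
Q3 at (17.6, 27.3):
  4: 55.3
  5: 37.2
  6: 31.9
  7: 87.0
  → nearest: 6 (31.9)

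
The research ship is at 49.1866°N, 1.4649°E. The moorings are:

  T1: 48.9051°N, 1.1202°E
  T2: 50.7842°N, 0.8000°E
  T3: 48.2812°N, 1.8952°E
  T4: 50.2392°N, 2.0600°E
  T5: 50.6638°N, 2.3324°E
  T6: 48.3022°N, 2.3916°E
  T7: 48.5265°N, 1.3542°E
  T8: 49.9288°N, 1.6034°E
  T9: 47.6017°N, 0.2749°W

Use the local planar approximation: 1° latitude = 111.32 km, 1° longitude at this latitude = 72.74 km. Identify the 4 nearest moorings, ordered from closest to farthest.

T1, T7, T8, T3

Distances from 49.1866°N, 1.4649°E:
T1: √((-0.2815·111.32)² + (-0.3447·72.74)²) = √(981.981246 + 628.679299) = 40.1330 km
T2: √((1.5976·111.32)² + (-0.6649·72.74)²) = √(31628.784269 + 2339.156394) = 184.3039 km
T3: √((-0.9054·111.32)² + (0.4303·72.74)²) = √(10158.448323 + 979.691377) = 105.5374 km
T4: √((1.0526·111.32)² + (0.5951·72.74)²) = √(13730.081864 + 1873.814063) = 124.9156 km
T5: √((1.4772·111.32)² + (0.8675·72.74)²) = √(27041.139791 + 3981.856094) = 176.1335 km
T6: √((-0.8844·111.32)² + (0.9267·72.74)²) = √(9692.679737 + 4543.859765) = 119.3170 km
T7: √((-0.6601·111.32)² + (-0.1107·72.74)²) = √(5399.653116 + 64.839825) = 73.9222 km
T8: √((0.7422·111.32)² + (0.1385·72.74)²) = √(6826.345972 + 101.495349) = 83.2337 km
T9: √((-1.5849·111.32)² + (-1.7398·72.74)²) = √(31127.921756 + 16015.674971) = 217.1258 km
Sorted: T1 (40.1330 km) < T7 (73.9222 km) < T8 (83.2337 km) < T3 (105.5374 km) < T6 (119.3170 km) < T4 (124.9156 km) < …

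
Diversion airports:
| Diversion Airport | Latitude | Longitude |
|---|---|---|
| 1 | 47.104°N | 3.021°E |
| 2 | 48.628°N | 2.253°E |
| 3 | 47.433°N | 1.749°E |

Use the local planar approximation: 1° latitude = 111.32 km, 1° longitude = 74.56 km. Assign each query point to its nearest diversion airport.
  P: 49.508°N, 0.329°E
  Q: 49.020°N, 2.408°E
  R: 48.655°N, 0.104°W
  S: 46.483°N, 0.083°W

P→2; Q→2; R→2; S→3

P at 49.508°N, 0.329°E:
  1: √((-2.404·111.32)² + (2.692·74.56)²) = √(71616.86763 + 40286.71997) = 334.520 km
  2: √((-0.880·111.32)² + (1.924·74.56)²) = √(9596.47507 + 20578.88945) = 173.711 km
  3: √((-2.075·111.32)² + (1.420·74.56)²) = √(53355.91812 + 11209.55798) = 254.097 km
  → nearest: 2 (173.711 km)
Q at 49.020°N, 2.408°E:
  1: √((-1.916·111.32)² + (0.613·74.56)²) = √(45492.24871 + 2088.97262) = 218.131 km
  2: √((-0.392·111.32)² + (-0.155·74.56)²) = √(1904.22617 + 133.55963) = 45.142 km
  3: √((-1.587·111.32)² + (-0.659·74.56)²) = √(31210.46569 + 2414.25216) = 183.370 km
  → nearest: 2 (45.142 km)
R at 48.655°N, 0.104°W:
  1: √((-1.551·111.32)² + (3.125·74.56)²) = √(29810.55015 + 54289.00000) = 289.999 km
  2: √((-0.027·111.32)² + (2.357·74.56)²) = √(9.03387 + 30883.81653) = 175.764 km
  3: √((-1.222·111.32)² + (1.853·74.56)²) = √(18504.98797 + 19088.09718) = 193.889 km
  → nearest: 2 (175.764 km)
S at 46.483°N, 0.083°W:
  1: √((0.621·111.32)² + (3.104·74.56)²) = √(4778.91819 + 53561.80744) = 241.538 km
  2: √((2.145·111.32)² + (2.336·74.56)²) = √(57016.55699 + 30335.94132) = 295.555 km
  3: √((0.950·111.32)² + (1.832·74.56)²) = √(11183.90852 + 18657.89898) = 172.748 km
  → nearest: 3 (172.748 km)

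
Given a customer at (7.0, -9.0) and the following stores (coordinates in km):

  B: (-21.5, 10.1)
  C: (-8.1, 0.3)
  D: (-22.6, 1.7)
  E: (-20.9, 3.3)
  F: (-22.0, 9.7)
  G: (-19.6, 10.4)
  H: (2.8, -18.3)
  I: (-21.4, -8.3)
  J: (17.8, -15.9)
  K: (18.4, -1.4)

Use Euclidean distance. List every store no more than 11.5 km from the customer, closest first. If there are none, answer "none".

Distances from (7.0, -9.0):
B: √((-28.5)² + (19.1)²) = √(812.250 + 364.810) = 34.3 km
C: √((-15.1)² + (9.3)²) = √(228.010 + 86.490) = 17.7 km
D: √((-29.6)² + (10.7)²) = √(876.160 + 114.490) = 31.5 km
E: √((-27.9)² + (12.3)²) = √(778.410 + 151.290) = 30.5 km
F: √((-29.0)² + (18.7)²) = √(841.000 + 349.690) = 34.5 km
G: √((-26.6)² + (19.4)²) = √(707.560 + 376.360) = 32.9 km
H: √((-4.2)² + (-9.3)²) = √(17.640 + 86.490) = 10.2 km
I: √((-28.4)² + (0.7)²) = √(806.560 + 0.490) = 28.4 km
J: √((10.8)² + (-6.9)²) = √(116.640 + 47.610) = 12.8 km
K: √((11.4)² + (7.6)²) = √(129.960 + 57.760) = 13.7 km
Threshold 11.5 km: H (10.2 km) is within range.

H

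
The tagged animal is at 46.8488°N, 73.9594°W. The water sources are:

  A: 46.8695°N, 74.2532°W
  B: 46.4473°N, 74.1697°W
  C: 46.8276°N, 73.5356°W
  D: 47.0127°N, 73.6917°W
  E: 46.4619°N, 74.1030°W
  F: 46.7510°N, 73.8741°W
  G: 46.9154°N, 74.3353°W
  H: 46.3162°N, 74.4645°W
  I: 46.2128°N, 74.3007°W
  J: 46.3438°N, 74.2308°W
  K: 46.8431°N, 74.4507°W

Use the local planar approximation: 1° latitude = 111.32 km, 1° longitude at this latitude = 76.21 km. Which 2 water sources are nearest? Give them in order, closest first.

Distances from 46.8488°N, 73.9594°W:
A: √((0.0207·111.32)² + (-0.2938·76.21)²) = √(5.309909 + 501.334401) = 22.5088 km
B: √((-0.4015·111.32)² + (-0.2103·76.21)²) = √(1997.641237 + 256.863543) = 47.4816 km
C: √((-0.0212·111.32)² + (0.4238·76.21)²) = √(5.569524 + 1043.147756) = 32.3839 km
D: √((0.1639·111.32)² + (0.2677·76.21)²) = √(332.892724 + 416.217816) = 27.3699 km
E: √((-0.3869·111.32)² + (-0.1436·76.21)²) = √(1854.999747 + 119.765795) = 44.4383 km
F: √((-0.0978·111.32)² + (0.0853·76.21)²) = √(118.528859 + 42.259270) = 12.6802 km
G: √((0.0666·111.32)² + (-0.3759·76.21)²) = √(54.966091 + 820.670032) = 29.5911 km
H: √((-0.5326·111.32)² + (-0.5051·76.21)²) = √(3515.189315 + 1481.762707) = 70.6891 km
I: √((-0.6360·111.32)² + (-0.3413·76.21)²) = √(5012.572032 + 676.544706) = 75.4262 km
J: √((-0.5050·111.32)² + (-0.2714·76.21)²) = √(3160.306116 + 427.802787) = 59.9008 km
K: √((-0.0057·111.32)² + (-0.4913·76.21)²) = √(0.402621 + 1401.901342) = 37.4473 km
Sorted: F (12.6802 km) < A (22.5088 km) < D (27.3699 km) < G (29.5911 km) < …

F, A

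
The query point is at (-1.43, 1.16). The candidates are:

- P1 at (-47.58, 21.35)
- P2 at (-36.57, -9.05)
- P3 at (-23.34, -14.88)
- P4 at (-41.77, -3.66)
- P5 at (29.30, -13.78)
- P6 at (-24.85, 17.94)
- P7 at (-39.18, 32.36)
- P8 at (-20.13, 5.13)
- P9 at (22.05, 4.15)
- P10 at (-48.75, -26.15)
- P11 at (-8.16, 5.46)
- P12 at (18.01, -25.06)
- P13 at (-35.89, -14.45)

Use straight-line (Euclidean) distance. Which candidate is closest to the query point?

Distances from (-1.43, 1.16):
P1: √((-46.15)² + (20.19)²) = √(2129.8225 + 407.6361) = 50.37
P2: √((-35.14)² + (-10.21)²) = √(1234.8196 + 104.2441) = 36.59
P3: √((-21.91)² + (-16.04)²) = √(480.0481 + 257.2816) = 27.15
P4: √((-40.34)² + (-4.82)²) = √(1627.3156 + 23.2324) = 40.63
P5: √((30.73)² + (-14.94)²) = √(944.3329 + 223.2036) = 34.17
P6: √((-23.42)² + (16.78)²) = √(548.4964 + 281.5684) = 28.81
P7: √((-37.75)² + (31.20)²) = √(1425.0625 + 973.4400) = 48.97
P8: √((-18.70)² + (3.97)²) = √(349.6900 + 15.7609) = 19.12
P9: √((23.48)² + (2.99)²) = √(551.3104 + 8.9401) = 23.67
P10: √((-47.32)² + (-27.31)²) = √(2239.1824 + 745.8361) = 54.64
P11: √((-6.73)² + (4.30)²) = √(45.2929 + 18.4900) = 7.99
P12: √((19.44)² + (-26.22)²) = √(377.9136 + 687.4884) = 32.64
P13: √((-34.46)² + (-15.61)²) = √(1187.4916 + 243.6721) = 37.83
Minimum: P11 at 7.99.

P11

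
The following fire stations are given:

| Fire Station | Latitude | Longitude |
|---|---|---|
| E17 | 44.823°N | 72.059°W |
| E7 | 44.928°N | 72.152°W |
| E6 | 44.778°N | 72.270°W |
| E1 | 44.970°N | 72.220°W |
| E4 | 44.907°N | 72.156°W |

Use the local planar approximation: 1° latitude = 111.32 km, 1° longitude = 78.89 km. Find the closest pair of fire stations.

E7 and E4

Pairwise distances:
E17–E7: 13.800 km
E17–E6: 17.383 km
E17–E1: 20.715 km
E17–E4: 12.083 km
E7–E6: 19.118 km
E7–E1: 7.116 km
E7–E4: 2.359 km
E6–E1: 21.734 km
E6–E4: 16.944 km
E1–E4: 8.642 km
Closest pair: E7–E4 at 2.359 km.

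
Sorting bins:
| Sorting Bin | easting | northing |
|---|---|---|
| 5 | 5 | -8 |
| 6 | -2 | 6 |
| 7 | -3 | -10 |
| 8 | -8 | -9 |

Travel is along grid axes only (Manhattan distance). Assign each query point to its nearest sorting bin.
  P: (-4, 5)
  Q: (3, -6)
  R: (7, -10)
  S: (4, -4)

P→6; Q→5; R→5; S→5

P at (-4, 5):
  5: 22
  6: 3
  7: 16
  8: 18
  → nearest: 6 (3)
Q at (3, -6):
  5: 4
  6: 17
  7: 10
  8: 14
  → nearest: 5 (4)
R at (7, -10):
  5: 4
  6: 25
  7: 10
  8: 16
  → nearest: 5 (4)
S at (4, -4):
  5: 5
  6: 16
  7: 13
  8: 17
  → nearest: 5 (5)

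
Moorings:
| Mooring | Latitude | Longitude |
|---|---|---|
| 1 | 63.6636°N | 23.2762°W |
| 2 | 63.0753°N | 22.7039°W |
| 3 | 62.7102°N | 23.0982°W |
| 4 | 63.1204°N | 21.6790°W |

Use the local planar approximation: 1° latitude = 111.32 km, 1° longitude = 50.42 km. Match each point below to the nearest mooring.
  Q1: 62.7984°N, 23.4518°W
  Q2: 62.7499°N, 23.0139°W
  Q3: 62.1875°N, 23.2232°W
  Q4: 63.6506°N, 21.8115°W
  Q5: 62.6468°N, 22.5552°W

Q1 at 62.7984°N, 23.4518°W:
  1: √((0.8652·111.32)² + (0.1756·50.42)²) = √(9276.398924 + 78.388924) = 96.7202 km
  2: √((0.2769·111.32)² + (0.7479·50.42)²) = √(950.150293 + 1421.977580) = 48.7045 km
  3: √((-0.0882·111.32)² + (0.3536·50.42)²) = √(96.401450 + 317.855840) = 20.3533 km
  4: √((0.3220·111.32)² + (1.7728·50.42)²) = √(1284.866893 + 7989.602427) = 96.3040 km
  → nearest: 3 (20.3533 km)
Q2 at 62.7499°N, 23.0139°W:
  1: √((0.9137·111.32)² + (-0.2623·50.42)²) = √(10345.551457 + 174.905016) = 102.5693 km
  2: √((0.3254·111.32)² + (0.3100·50.42)²) = √(1312.143981 + 244.303152) = 39.4518 km
  3: √((-0.0397·111.32)² + (-0.0843·50.42)²) = √(19.531132 + 18.065951) = 6.1316 km
  4: √((0.3705·111.32)² + (1.3349·50.42)²) = √(1701.072485 + 4530.051599) = 78.9375 km
  → nearest: 3 (6.1316 km)
Q3 at 62.1875°N, 23.2232°W:
  1: √((1.4761·111.32)² + (-0.0530·50.42)²) = √(27000.882306 + 7.140974) = 164.3412 km
  2: √((0.8878·111.32)² + (0.5193·50.42)²) = √(9767.348343 + 685.555040) = 102.2394 km
  3: √((0.5227·111.32)² + (0.1250·50.42)²) = √(3385.722780 + 39.721506) = 58.5273 km
  4: √((0.9329·111.32)² + (1.5442·50.42)²) = √(10784.911396 + 6061.955988) = 129.7955 km
  → nearest: 3 (58.5273 km)
Q4 at 63.6506°N, 21.8115°W:
  1: √((0.0130·111.32)² + (-1.4647·50.42)²) = √(2.094272 + 5453.848200) = 73.8644 km
  2: √((-0.5753·111.32)² + (-0.8924·50.42)²) = √(4101.428485 + 2024.532747) = 78.2685 km
  3: √((-0.9404·111.32)² + (-1.2867·50.42)²) = √(10959.017898 + 4208.819342) = 123.1578 km
  4: √((-0.5302·111.32)² + (0.1325·50.42)²) = √(3483.580430 + 44.631084) = 59.3988 km
  → nearest: 4 (59.3988 km)
Q5 at 62.6468°N, 22.5552°W:
  1: √((1.0168·111.32)² + (-0.7210·50.42)²) = √(12812.015943 + 1321.527522) = 118.8846 km
  2: √((0.4285·111.32)² + (-0.1487·50.42)²) = √(2275.349148 + 56.211816) = 48.2862 km
  3: √((0.0634·111.32)² + (-0.5430·50.42)²) = √(49.810960 + 749.558169) = 28.2731 km
  4: √((0.4736·111.32)² + (0.8762·50.42)²) = √(2779.519868 + 1951.696037) = 68.7838 km
  → nearest: 3 (28.2731 km)

Q1→3; Q2→3; Q3→3; Q4→4; Q5→3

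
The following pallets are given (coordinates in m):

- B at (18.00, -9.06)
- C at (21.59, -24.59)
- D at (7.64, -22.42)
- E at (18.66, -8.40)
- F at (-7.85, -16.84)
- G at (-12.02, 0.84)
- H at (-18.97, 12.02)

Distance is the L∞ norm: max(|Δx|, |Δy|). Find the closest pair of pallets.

B and E

Pairwise distances:
B–C: 15.53 m
B–D: 13.36 m
B–E: 0.66 m
B–F: 25.85 m
B–G: 30.02 m
B–H: 36.97 m
C–D: 13.95 m
C–E: 16.19 m
C–F: 29.44 m
C–G: 33.61 m
C–H: 40.56 m
D–E: 14.02 m
D–F: 15.49 m
D–G: 23.26 m
D–H: 34.44 m
E–F: 26.51 m
E–G: 30.68 m
E–H: 37.63 m
F–G: 17.68 m
F–H: 28.86 m
G–H: 11.18 m
Closest pair: B–E at 0.66 m.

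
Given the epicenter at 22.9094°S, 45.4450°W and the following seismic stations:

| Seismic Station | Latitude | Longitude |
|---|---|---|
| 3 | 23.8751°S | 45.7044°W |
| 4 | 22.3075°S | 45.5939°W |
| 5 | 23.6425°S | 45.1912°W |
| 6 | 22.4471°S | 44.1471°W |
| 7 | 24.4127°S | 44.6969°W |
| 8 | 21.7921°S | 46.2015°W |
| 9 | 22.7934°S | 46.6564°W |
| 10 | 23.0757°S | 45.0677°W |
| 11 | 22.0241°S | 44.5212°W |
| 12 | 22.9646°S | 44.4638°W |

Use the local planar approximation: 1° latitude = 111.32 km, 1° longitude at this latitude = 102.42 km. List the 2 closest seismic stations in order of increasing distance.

Distances from 22.9094°S, 45.4450°W:
3: √((-0.9657·111.32)² + (-0.2594·102.42)²) = √(11556.620663 + 705.845234) = 110.7360 km
4: √((0.6019·111.32)² + (-0.1489·102.42)²) = √(4489.470084 + 232.572809) = 68.7171 km
5: √((-0.7331·111.32)² + (0.2538·102.42)²) = √(6659.978610 + 675.698226) = 85.6486 km
6: √((0.4623·111.32)² + (1.2979·102.42)²) = √(2648.464660 + 17670.628960) = 142.5451 km
7: √((-1.5033·111.32)² + (0.7481·102.42)²) = √(28005.137560 + 5870.686003) = 184.0539 km
8: √((1.1173·111.32)² + (-0.7565·102.42)²) = √(15469.846088 + 6003.263521) = 146.5371 km
9: √((0.1160·111.32)² + (-1.2114·102.42)²) = √(166.748668 + 15393.758949) = 124.7418 km
10: √((-0.1663·111.32)² + (0.3773·102.42)²) = √(342.713249 + 1493.286550) = 42.8486 km
11: √((0.8853·111.32)² + (0.9238·102.42)²) = √(9712.417074 + 8952.111006) = 136.6182 km
12: √((-0.0552·111.32)² + (0.9812·102.42)²) = √(37.759354 + 10099.145334) = 100.6822 km
Sorted: 10 (42.8486 km) < 4 (68.7171 km) < 5 (85.6486 km) < 12 (100.6822 km) < …

10, 4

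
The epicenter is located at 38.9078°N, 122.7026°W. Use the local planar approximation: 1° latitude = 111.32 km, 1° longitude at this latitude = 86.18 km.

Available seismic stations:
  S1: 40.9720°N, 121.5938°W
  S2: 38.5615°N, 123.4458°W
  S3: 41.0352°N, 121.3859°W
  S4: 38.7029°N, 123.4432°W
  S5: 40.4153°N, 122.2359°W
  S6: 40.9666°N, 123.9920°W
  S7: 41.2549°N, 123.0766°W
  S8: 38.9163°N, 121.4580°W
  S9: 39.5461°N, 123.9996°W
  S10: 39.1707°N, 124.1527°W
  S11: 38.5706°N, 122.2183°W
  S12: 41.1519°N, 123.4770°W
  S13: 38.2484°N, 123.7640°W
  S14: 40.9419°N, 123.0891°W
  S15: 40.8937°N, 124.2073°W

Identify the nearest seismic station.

Distances from 38.9078°N, 122.7026°W:
S1: √((2.0642·111.32)² + (1.1088·86.18)²) = √(52801.947718 + 9131.022523) = 248.8634 km
S2: √((-0.3463·111.32)² + (-0.7432·86.18)²) = √(1486.111444 + 4102.271327) = 74.7555 km
S3: √((2.1274·111.32)² + (1.3167·86.18)²) = √(56084.739256 + 12876.168480) = 262.6041 km
S4: √((-0.2049·111.32)² + (-0.7406·86.18)²) = √(520.271830 + 4073.618881) = 67.7782 km
S5: √((1.5075·111.32)² + (0.4667·86.18)²) = √(28161.840662 + 1617.664971) = 172.5674 km
S6: √((2.0588·111.32)² + (-1.2894·86.18)²) = √(52526.046581 + 12347.763742) = 254.7034 km
S7: √((2.3471·111.32)² + (-0.3740·86.18)²) = √(68266.805721 + 1038.857989) = 263.2597 km
S8: √((0.0085·111.32)² + (1.2446·86.18)²) = √(0.895332 + 11504.627799) = 107.2638 km
S9: √((0.6383·111.32)² + (-1.2970·86.18)²) = √(5048.892038 + 12493.753458) = 132.4487 km
S10: √((0.2629·111.32)² + (-1.4501·86.18)²) = √(856.500395 + 15617.405423) = 128.3507 km
S11: √((-0.3372·111.32)² + (0.4843·86.18)²) = √(1409.034177 + 1741.974999) = 56.1339 km
S12: √((2.2441·111.32)² + (-0.7744·86.18)²) = √(62406.640890 + 4453.932881) = 258.5741 km
S13: √((-0.6594·111.32)² + (-1.0614·86.18)²) = √(5388.207114 + 8367.026531) = 117.2827 km
S14: √((2.0341·111.32)² + (-0.3865·86.18)²) = √(51273.267530 + 1109.460835) = 228.8727 km
S15: √((1.9859·111.32)² + (-1.5047·86.18)²) = √(48872.116450 + 16815.617555) = 256.2962 km
Minimum: S11 at 56.1339 km.

S11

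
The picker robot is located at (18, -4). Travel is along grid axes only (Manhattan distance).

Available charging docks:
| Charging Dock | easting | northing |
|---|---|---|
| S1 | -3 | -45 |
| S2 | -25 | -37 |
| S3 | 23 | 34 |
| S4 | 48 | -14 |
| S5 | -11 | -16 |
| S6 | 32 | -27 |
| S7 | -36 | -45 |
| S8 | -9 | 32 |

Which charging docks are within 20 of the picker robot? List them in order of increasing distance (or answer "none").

none

Distances from (18, -4):
S1: 62
S2: 76
S3: 43
S4: 40
S5: 41
S6: 37
S7: 95
S8: 63
Threshold 20: none within range.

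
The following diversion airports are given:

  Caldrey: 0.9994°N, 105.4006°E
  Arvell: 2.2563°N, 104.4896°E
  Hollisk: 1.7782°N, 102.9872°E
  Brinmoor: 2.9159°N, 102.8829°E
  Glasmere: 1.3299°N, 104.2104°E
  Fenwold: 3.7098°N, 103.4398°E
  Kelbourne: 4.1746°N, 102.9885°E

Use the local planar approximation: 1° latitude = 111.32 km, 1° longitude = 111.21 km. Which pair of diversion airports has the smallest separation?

Pairwise distances:
Fenwold–Kelbourne: 72.0842 km
Arvell–Glasmere: 107.6998 km
Brinmoor–Fenwold: 107.9174 km
Hollisk–Brinmoor: 127.1788 km
Caldrey–Glasmere: 137.3803 km
Brinmoor–Kelbourne: 140.6098 km
Hollisk–Glasmere: 144.8972 km
Caldrey–Arvell: 172.7462 km
Arvell–Hollisk: 175.3538 km
Arvell–Brinmoor: 193.1797 km
Arvell–Fenwold: 199.5259 km
Hollisk–Fenwold: 220.8383 km
Brinmoor–Glasmere: 230.1437 km
Hollisk–Kelbourne: 266.7673 km
Arvell–Kelbourne: 271.0528 km
Glasmere–Fenwold: 278.4464 km
Caldrey–Hollisk: 282.0490 km
Glasmere–Kelbourne: 344.5962 km
Caldrey–Brinmoor: 352.0118 km
Caldrey–Fenwold: 372.2720 km
Caldrey–Kelbourne: 443.7276 km
Closest pair: Fenwold–Kelbourne at 72.0842 km.

Fenwold and Kelbourne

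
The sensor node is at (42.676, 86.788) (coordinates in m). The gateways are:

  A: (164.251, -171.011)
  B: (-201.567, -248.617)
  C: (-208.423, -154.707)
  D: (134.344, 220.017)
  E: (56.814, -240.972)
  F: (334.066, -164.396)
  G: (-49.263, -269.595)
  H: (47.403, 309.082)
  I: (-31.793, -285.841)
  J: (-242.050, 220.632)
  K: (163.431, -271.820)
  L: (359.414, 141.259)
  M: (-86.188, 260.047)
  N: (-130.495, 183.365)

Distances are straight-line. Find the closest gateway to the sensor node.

D

Distances from (42.676, 86.788):
A: 285.028 m
B: 414.911 m
C: 348.383 m
D: 161.719 m
E: 328.065 m
F: 384.710 m
G: 368.051 m
H: 222.344 m
I: 379.997 m
J: 314.616 m
K: 378.393 m
L: 321.388 m
M: 215.927 m
N: 198.281 m
Minimum: D at 161.719 m.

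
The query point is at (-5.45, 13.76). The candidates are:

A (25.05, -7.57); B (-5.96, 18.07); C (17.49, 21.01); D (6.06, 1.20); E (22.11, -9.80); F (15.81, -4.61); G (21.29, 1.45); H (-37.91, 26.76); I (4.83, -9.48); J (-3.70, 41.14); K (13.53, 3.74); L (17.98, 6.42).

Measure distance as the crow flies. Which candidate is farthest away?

A

Distances from (-5.45, 13.76):
A: 37.22
B: 4.34
C: 24.06
D: 17.04
E: 36.26
F: 28.10
G: 29.44
H: 34.97
I: 25.41
J: 27.44
K: 21.46
L: 24.55
Maximum: A at 37.22.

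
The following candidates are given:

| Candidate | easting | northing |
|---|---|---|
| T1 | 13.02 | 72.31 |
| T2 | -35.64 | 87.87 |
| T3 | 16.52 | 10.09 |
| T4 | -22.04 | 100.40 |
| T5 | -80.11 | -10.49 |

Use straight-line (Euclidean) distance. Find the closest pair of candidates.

Pairwise distances:
T1–T2: 51.09
T1–T3: 62.32
T1–T4: 44.92
T1–T5: 124.62
T2–T3: 93.65
T2–T4: 18.49
T2–T5: 107.95
T3–T4: 98.20
T3–T5: 98.80
T4–T5: 125.17
Closest pair: T2–T4 at 18.49.

T2 and T4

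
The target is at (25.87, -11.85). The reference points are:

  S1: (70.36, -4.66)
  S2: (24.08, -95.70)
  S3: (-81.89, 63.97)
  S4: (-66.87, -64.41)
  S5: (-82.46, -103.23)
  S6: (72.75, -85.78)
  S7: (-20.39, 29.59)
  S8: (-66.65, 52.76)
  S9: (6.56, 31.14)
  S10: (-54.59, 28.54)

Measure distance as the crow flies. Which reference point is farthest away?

S5

Distances from (25.87, -11.85):
S1: √((44.49)² + (7.19)²) = √(1979.3601 + 51.6961) = 45.07
S2: √((-1.79)² + (-83.85)²) = √(3.2041 + 7030.8225) = 83.87
S3: √((-107.76)² + (75.82)²) = √(11612.2176 + 5748.6724) = 131.76
S4: √((-92.74)² + (-52.56)²) = √(8600.7076 + 2762.5536) = 106.60
S5: √((-108.33)² + (-91.38)²) = √(11735.3889 + 8350.3044) = 141.72
S6: √((46.88)² + (-73.93)²) = √(2197.7344 + 5465.6449) = 87.54
S7: √((-46.26)² + (41.44)²) = √(2139.9876 + 1717.2736) = 62.11
S8: √((-92.52)² + (64.61)²) = √(8559.9504 + 4174.4521) = 112.85
S9: √((-19.31)² + (42.99)²) = √(372.8761 + 1848.1401) = 47.13
S10: √((-80.46)² + (40.39)²) = √(6473.8116 + 1631.3521) = 90.03
Maximum: S5 at 141.72.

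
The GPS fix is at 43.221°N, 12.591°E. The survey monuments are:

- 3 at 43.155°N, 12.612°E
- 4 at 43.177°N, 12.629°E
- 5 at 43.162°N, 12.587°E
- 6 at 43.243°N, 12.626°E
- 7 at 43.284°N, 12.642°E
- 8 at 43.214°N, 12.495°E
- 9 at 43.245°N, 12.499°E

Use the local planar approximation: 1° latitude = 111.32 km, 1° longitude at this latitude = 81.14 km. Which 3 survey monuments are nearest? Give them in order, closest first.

Distances from 43.221°N, 12.591°E:
3: √((-0.066·111.32)² + (0.021·81.14)²) = √(53.98017 + 2.90341) = 7.542 km
4: √((-0.044·111.32)² + (0.038·81.14)²) = √(23.99119 + 9.50686) = 5.788 km
5: √((-0.059·111.32)² + (-0.004·81.14)²) = √(43.13705 + 0.10534) = 6.576 km
6: √((0.022·111.32)² + (0.035·81.14)²) = √(5.99780 + 8.06503) = 3.750 km
7: √((0.063·111.32)² + (0.051·81.14)²) = √(49.18441 + 17.12420) = 8.143 km
8: √((-0.007·111.32)² + (-0.096·81.14)²) = √(0.60721 + 60.67538) = 7.828 km
9: √((0.024·111.32)² + (-0.092·81.14)²) = √(7.13787 + 55.72443) = 7.929 km
Sorted: 6 (3.750 km) < 4 (5.788 km) < 5 (6.576 km) < 3 (7.542 km) < 8 (7.828 km) < …

6, 4, 5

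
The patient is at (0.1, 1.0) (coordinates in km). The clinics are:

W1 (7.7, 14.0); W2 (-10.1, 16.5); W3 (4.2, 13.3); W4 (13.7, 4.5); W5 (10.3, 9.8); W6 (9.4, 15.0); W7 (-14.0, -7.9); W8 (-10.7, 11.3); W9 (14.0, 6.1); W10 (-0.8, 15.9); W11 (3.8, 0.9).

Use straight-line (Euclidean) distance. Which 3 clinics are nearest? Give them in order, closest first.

W11, W3, W5

Distances from (0.1, 1.0):
W1: √((7.6)² + (13.0)²) = √(57.7600 + 169.0000) = 15.06 km
W2: √((-10.2)² + (15.5)²) = √(104.0400 + 240.2500) = 18.56 km
W3: √((4.1)² + (12.3)²) = √(16.8100 + 151.2900) = 12.97 km
W4: √((13.6)² + (3.5)²) = √(184.9600 + 12.2500) = 14.04 km
W5: √((10.2)² + (8.8)²) = √(104.0400 + 77.4400) = 13.47 km
W6: √((9.3)² + (14.0)²) = √(86.4900 + 196.0000) = 16.81 km
W7: √((-14.1)² + (-8.9)²) = √(198.8100 + 79.2100) = 16.67 km
W8: √((-10.8)² + (10.3)²) = √(116.6400 + 106.0900) = 14.92 km
W9: √((13.9)² + (5.1)²) = √(193.2100 + 26.0100) = 14.81 km
W10: √((-0.9)² + (14.9)²) = √(0.8100 + 222.0100) = 14.93 km
W11: √((3.7)² + (-0.1)²) = √(13.6900 + 0.0100) = 3.70 km
Sorted: W11 (3.70 km) < W3 (12.97 km) < W5 (13.47 km) < W4 (14.04 km) < W9 (14.81 km) < …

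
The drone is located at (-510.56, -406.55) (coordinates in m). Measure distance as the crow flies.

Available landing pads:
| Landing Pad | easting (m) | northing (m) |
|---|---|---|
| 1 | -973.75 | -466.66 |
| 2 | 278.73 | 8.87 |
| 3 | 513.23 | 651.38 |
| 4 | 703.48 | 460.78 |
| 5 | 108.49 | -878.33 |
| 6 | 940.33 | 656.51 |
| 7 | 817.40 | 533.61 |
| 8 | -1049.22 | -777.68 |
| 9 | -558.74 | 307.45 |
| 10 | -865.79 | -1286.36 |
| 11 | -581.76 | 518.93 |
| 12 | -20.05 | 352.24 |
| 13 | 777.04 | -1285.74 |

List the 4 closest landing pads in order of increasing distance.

Distances from (-510.56, -406.55):
1: 467.07 m
2: 891.94 m
3: 1472.20 m
4: 1492.03 m
5: 778.33 m
6: 1798.66 m
7: 1627.08 m
8: 654.13 m
9: 715.62 m
10: 948.82 m
11: 928.21 m
12: 903.53 m
13: 1559.13 m
Sorted: 1 (467.07 m) < 8 (654.13 m) < 9 (715.62 m) < 5 (778.33 m) < 2 (891.94 m) < 12 (903.53 m) < …

1, 8, 9, 5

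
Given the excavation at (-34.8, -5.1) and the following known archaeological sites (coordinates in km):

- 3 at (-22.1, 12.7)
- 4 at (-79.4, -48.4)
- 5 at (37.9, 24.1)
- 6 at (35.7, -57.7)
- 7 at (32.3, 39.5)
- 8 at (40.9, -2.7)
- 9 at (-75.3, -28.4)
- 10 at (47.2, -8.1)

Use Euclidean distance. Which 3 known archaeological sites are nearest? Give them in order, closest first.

3, 9, 4

Distances from (-34.8, -5.1):
3: √((12.7)² + (17.8)²) = √(161.290 + 316.840) = 21.9 km
4: √((-44.6)² + (-43.3)²) = √(1989.160 + 1874.890) = 62.2 km
5: √((72.7)² + (29.2)²) = √(5285.290 + 852.640) = 78.3 km
6: √((70.5)² + (-52.6)²) = √(4970.250 + 2766.760) = 88.0 km
7: √((67.1)² + (44.6)²) = √(4502.410 + 1989.160) = 80.6 km
8: √((75.7)² + (2.4)²) = √(5730.490 + 5.760) = 75.7 km
9: √((-40.5)² + (-23.3)²) = √(1640.250 + 542.890) = 46.7 km
10: √((82.0)² + (-3.0)²) = √(6724.000 + 9.000) = 82.1 km
Sorted: 3 (21.9 km) < 9 (46.7 km) < 4 (62.2 km) < 8 (75.7 km) < 5 (78.3 km) < …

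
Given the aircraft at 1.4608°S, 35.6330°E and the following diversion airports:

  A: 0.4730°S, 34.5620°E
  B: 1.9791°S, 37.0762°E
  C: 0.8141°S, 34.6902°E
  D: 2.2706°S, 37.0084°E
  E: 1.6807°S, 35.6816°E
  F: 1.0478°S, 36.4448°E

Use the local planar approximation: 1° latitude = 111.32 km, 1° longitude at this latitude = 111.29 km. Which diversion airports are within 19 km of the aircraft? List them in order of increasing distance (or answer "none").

none

Distances from 1.4608°S, 35.6330°E:
A: √((0.9878·111.32)² + (-1.0710·111.29)²) = √(12091.618572 + 14206.635127) = 162.1674 km
B: √((-0.5183·111.32)² + (1.4432·111.29)²) = √(3328.961810 + 25796.769622) = 170.6626 km
C: √((0.6467·111.32)² + (-0.9428·111.29)²) = √(5182.652824 + 11009.090264) = 127.2468 km
D: √((-0.8098·111.32)² + (1.3754·111.29)²) = √(8126.470070 + 23429.894056) = 177.6411 km
E: √((-0.2199·111.32)² + (0.0486·111.29)²) = √(599.234562 + 29.253971) = 25.0697 km
F: √((0.4130·111.32)² + (0.8118·111.29)²) = √(2113.715337 + 8162.259138) = 101.3705 km
Threshold 19 km: none within range.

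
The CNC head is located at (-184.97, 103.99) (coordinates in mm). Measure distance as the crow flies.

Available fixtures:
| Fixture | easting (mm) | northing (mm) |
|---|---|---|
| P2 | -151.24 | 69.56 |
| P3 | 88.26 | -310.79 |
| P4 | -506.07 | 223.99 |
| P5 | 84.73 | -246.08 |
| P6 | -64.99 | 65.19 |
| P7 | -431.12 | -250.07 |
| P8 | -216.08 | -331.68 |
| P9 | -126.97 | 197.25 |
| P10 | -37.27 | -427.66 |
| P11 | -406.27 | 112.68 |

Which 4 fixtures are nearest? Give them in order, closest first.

Distances from (-184.97, 103.99):
P2: 48.20 mm
P3: 496.69 mm
P4: 342.79 mm
P5: 441.91 mm
P6: 126.10 mm
P7: 431.22 mm
P8: 436.78 mm
P9: 109.82 mm
P10: 551.79 mm
P11: 221.47 mm
Sorted: P2 (48.20 mm) < P9 (109.82 mm) < P6 (126.10 mm) < P11 (221.47 mm) < P4 (342.79 mm) < P7 (431.22 mm) < …

P2, P9, P6, P11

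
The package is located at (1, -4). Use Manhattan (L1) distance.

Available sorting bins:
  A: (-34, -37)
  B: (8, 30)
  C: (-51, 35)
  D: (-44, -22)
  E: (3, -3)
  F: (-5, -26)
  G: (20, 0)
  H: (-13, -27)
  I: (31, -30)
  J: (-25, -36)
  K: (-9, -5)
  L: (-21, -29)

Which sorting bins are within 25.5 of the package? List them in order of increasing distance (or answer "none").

E, K, G

Distances from (1, -4):
A: |-35| + |-33| = 35 + 33 = 68
B: |7| + |34| = 7 + 34 = 41
C: |-52| + |39| = 52 + 39 = 91
D: |-45| + |-18| = 45 + 18 = 63
E: |2| + |1| = 2 + 1 = 3
F: |-6| + |-22| = 6 + 22 = 28
G: |19| + |4| = 19 + 4 = 23
H: |-14| + |-23| = 14 + 23 = 37
I: |30| + |-26| = 30 + 26 = 56
J: |-26| + |-32| = 26 + 32 = 58
K: |-10| + |-1| = 10 + 1 = 11
L: |-22| + |-25| = 22 + 25 = 47
Threshold 25.5: E (3), K (11), G (23) are within range.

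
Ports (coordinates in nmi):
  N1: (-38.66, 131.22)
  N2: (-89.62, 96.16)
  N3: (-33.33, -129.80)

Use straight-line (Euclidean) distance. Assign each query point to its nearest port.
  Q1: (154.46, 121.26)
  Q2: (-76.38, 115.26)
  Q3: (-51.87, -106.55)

Q1 at (154.46, 121.26):
  N1: 193.38 nmi
  N2: 245.37 nmi
  N3: 313.52 nmi
  → nearest: N1 (193.38 nmi)
Q2 at (-76.38, 115.26):
  N1: 40.96 nmi
  N2: 23.24 nmi
  N3: 248.81 nmi
  → nearest: N2 (23.24 nmi)
Q3 at (-51.87, -106.55):
  N1: 238.14 nmi
  N2: 206.20 nmi
  N3: 29.74 nmi
  → nearest: N3 (29.74 nmi)

Q1→N1; Q2→N2; Q3→N3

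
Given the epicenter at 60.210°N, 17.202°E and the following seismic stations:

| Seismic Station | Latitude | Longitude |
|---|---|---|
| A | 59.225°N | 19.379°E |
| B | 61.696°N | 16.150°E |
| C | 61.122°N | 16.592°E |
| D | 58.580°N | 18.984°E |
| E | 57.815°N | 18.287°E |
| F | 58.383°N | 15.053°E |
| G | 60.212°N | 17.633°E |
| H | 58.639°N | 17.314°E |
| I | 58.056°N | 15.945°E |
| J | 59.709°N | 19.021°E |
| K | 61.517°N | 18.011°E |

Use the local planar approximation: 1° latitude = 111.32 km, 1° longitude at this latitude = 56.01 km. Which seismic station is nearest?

G

Distances from 60.210°N, 17.202°E:
A: √((-0.985·111.32)² + (2.177·56.01)²) = √(12023.16636 + 14867.84427) = 163.985 km
B: √((1.486·111.32)² + (-1.052·56.01)²) = √(27364.27928 + 3471.86336) = 175.602 km
C: √((0.912·111.32)² + (-0.610·56.01)²) = √(10307.09009 + 1167.32239) = 107.119 km
D: √((-1.630·111.32)² + (1.782·56.01)²) = √(32924.68314 + 9962.00017) = 207.091 km
E: √((-2.395·111.32)² + (1.085·56.01)²) = √(71081.63861 + 3693.09621) = 273.450 km
F: √((-1.827·111.32)² + (-2.149·56.01)²) = √(41364.09149 + 14487.85118) = 236.330 km
G: √((0.002·111.32)² + (0.431·56.01)²) = √(0.04957 + 582.75457) = 24.141 km
H: √((-1.571·111.32)² + (0.112·56.01)²) = √(30584.31552 + 39.35203) = 174.996 km
I: √((-2.154·111.32)² + (-1.257·56.01)²) = √(57496.02137 + 4956.80348) = 249.906 km
J: √((-0.501·111.32)² + (1.819·56.01)²) = √(3110.44013 + 10379.98064) = 116.148 km
K: √((1.307·111.32)² + (0.809·56.01)²) = √(21168.86486 + 2053.18550) = 152.388 km
Minimum: G at 24.141 km.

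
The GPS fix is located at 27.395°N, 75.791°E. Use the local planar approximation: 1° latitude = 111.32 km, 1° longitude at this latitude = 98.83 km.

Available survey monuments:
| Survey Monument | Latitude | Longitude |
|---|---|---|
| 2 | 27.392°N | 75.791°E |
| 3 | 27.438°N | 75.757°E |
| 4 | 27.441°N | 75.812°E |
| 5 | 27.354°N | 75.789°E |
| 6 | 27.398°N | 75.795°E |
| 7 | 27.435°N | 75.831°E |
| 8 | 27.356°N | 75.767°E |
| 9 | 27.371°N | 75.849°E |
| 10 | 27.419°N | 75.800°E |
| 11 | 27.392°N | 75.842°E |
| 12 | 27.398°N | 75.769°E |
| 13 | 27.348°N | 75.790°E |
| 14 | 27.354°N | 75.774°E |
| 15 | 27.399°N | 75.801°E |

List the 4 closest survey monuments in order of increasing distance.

Distances from 27.395°N, 75.791°E:
2: √((-0.003·111.32)² + (0.000·98.83)²) = √(0.11153 + 0.00000) = 0.334 km
3: √((0.043·111.32)² + (-0.034·98.83)²) = √(22.91307 + 11.29108) = 5.848 km
4: √((0.046·111.32)² + (0.021·98.83)²) = √(26.22177 + 4.30741) = 5.525 km
5: √((-0.041·111.32)² + (-0.002·98.83)²) = √(20.83119 + 0.03907) = 4.568 km
6: √((0.003·111.32)² + (0.004·98.83)²) = √(0.11153 + 0.15628) = 0.518 km
7: √((0.040·111.32)² + (0.040·98.83)²) = √(19.82743 + 15.62779) = 5.954 km
8: √((-0.039·111.32)² + (-0.024·98.83)²) = √(18.84845 + 5.62600) = 4.947 km
9: √((-0.024·111.32)² + (0.058·98.83)²) = √(7.13787 + 32.85743) = 6.324 km
10: √((0.024·111.32)² + (0.009·98.83)²) = √(7.13787 + 0.79116) = 2.816 km
11: √((-0.003·111.32)² + (0.051·98.83)²) = √(0.11153 + 25.40493) = 5.051 km
12: √((0.003·111.32)² + (-0.022·98.83)²) = √(0.11153 + 4.72741) = 2.200 km
13: √((-0.047·111.32)² + (-0.001·98.83)²) = √(27.37424 + 0.00977) = 5.233 km
14: √((-0.041·111.32)² + (-0.017·98.83)²) = √(20.83119 + 2.82277) = 4.864 km
15: √((0.004·111.32)² + (0.010·98.83)²) = √(0.19827 + 0.97674) = 1.084 km
Sorted: 2 (0.334 km) < 6 (0.518 km) < 15 (1.084 km) < 12 (2.200 km) < 10 (2.816 km) < 5 (4.568 km) < …

2, 6, 15, 12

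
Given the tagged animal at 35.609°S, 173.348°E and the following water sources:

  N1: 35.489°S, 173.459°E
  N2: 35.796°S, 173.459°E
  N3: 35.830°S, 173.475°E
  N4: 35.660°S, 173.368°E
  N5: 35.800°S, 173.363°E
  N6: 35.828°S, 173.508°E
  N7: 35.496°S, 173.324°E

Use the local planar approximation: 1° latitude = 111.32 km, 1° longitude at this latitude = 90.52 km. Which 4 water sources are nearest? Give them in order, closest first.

N4, N7, N1, N5

Distances from 35.609°S, 173.348°E:
N1: √((0.120·111.32)² + (0.111·90.52)²) = √(178.44685 + 100.95668) = 16.715 km
N2: √((-0.187·111.32)² + (0.111·90.52)²) = √(433.34083 + 100.95668) = 23.115 km
N3: √((-0.221·111.32)² + (0.127·90.52)²) = √(605.24463 + 132.15894) = 27.155 km
N4: √((-0.051·111.32)² + (0.020·90.52)²) = √(32.23196 + 3.27755) = 5.959 km
N5: √((-0.191·111.32)² + (0.015·90.52)²) = √(452.07775 + 1.84362) = 21.305 km
N6: √((-0.219·111.32)² + (0.160·90.52)²) = √(594.33954 + 209.76308) = 28.357 km
N7: √((0.113·111.32)² + (-0.024·90.52)²) = √(158.23527 + 4.71967) = 12.765 km
Sorted: N4 (5.959 km) < N7 (12.765 km) < N1 (16.715 km) < N5 (21.305 km) < N2 (23.115 km) < N3 (27.155 km) < …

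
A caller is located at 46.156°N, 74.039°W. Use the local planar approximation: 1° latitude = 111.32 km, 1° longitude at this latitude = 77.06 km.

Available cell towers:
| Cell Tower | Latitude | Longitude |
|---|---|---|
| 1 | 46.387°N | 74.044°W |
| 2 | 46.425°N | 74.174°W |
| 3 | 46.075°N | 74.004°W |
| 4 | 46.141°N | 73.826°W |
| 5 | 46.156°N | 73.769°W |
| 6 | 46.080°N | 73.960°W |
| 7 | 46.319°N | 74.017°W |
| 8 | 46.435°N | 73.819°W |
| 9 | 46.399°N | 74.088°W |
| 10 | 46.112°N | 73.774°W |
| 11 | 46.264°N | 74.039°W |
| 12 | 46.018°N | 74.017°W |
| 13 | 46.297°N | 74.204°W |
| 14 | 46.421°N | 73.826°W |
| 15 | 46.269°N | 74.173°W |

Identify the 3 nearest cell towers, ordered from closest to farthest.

Distances from 46.156°N, 74.039°W:
1: √((0.231·111.32)² + (-0.005·77.06)²) = √(661.25711 + 0.14846) = 25.718 km
2: √((0.269·111.32)² + (-0.135·77.06)²) = √(896.70782 + 108.22449) = 31.701 km
3: √((-0.081·111.32)² + (0.035·77.06)²) = √(81.30485 + 7.27435) = 9.412 km
4: √((-0.015·111.32)² + (0.213·77.06)²) = √(2.78823 + 269.41217) = 16.498 km
5: √((0.000·111.32)² + (0.270·77.06)²) = √(0.00000 + 432.89796) = 20.806 km
6: √((-0.076·111.32)² + (0.079·77.06)²) = √(71.57701 + 37.06058) = 10.423 km
7: √((0.163·111.32)² + (0.022·77.06)²) = √(329.24683 + 2.87411) = 18.224 km
8: √((0.279·111.32)² + (0.220·77.06)²) = √(964.61676 + 287.41099) = 35.384 km
9: √((0.243·111.32)² + (-0.049·77.06)²) = √(731.74362 + 14.25772) = 27.313 km
10: √((-0.044·111.32)² + (0.265·77.06)²) = √(23.99119 + 417.01316) = 21.000 km
11: √((0.108·111.32)² + (0.000·77.06)²) = √(144.54195 + 0.00000) = 12.023 km
12: √((-0.138·111.32)² + (0.022·77.06)²) = √(235.99596 + 2.87411) = 15.455 km
13: √((0.141·111.32)² + (-0.165·77.06)²) = √(246.36818 + 161.66868) = 20.200 km
14: √((0.265·111.32)² + (0.213·77.06)²) = √(870.23820 + 269.41217) = 33.759 km
15: √((0.113·111.32)² + (-0.134·77.06)²) = √(158.23527 + 106.62710) = 16.275 km
Sorted: 3 (9.412 km) < 6 (10.423 km) < 11 (12.023 km) < 12 (15.455 km) < 15 (16.275 km) < …

3, 6, 11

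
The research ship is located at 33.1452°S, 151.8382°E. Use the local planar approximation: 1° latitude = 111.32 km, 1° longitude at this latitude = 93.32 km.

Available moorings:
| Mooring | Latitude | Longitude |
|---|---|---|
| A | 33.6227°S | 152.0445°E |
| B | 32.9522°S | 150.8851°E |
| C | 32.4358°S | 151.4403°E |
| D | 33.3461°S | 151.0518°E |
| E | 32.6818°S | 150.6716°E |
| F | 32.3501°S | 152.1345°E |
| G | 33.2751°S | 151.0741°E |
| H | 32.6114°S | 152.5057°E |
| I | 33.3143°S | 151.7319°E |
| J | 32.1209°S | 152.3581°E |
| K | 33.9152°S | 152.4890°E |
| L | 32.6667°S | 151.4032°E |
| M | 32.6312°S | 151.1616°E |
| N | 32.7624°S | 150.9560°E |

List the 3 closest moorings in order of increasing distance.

Distances from 33.1452°S, 151.8382°E:
A: √((-0.4775·111.32)² + (0.2063·93.32)²) = √(2825.485918 + 370.636270) = 56.5343 km
B: √((0.1930·111.32)² + (-0.9531·93.32)²) = √(461.594912 + 7910.909192) = 91.5014 km
C: √((0.7094·111.32)² + (-0.3979·93.32)²) = √(6236.325340 + 1378.787503) = 87.2646 km
D: √((-0.2009·111.32)² + (-0.7864·93.32)²) = √(500.156905 + 5385.629459) = 76.7189 km
E: √((0.4634·111.32)² + (-1.1666·93.32)²) = √(2661.083206 + 11852.048075) = 120.4705 km
F: √((0.7951·111.32)² + (0.2963·93.32)²) = √(7834.114275 + 764.562095) = 92.7290 km
G: √((-0.1299·111.32)² + (-0.7641·93.32)²) = √(209.105135 + 5084.518825) = 72.7573 km
H: √((0.5338·111.32)² + (0.6675·93.32)²) = √(3531.047292 + 3880.181139) = 86.0885 km
I: √((-0.1691·111.32)² + (-0.1063·93.32)²) = √(354.350957 + 98.404733) = 21.2781 km
J: √((1.0243·111.32)² + (0.5199·93.32)²) = √(13001.717957 + 2353.905887) = 123.9178 km
K: √((-0.7700·111.32)² + (0.6508·93.32)²) = √(7347.301229 + 3688.455505) = 105.0512 km
L: √((0.4785·111.32)² + (-0.4350·93.32)²) = √(2837.332806 + 1647.889074) = 66.9718 km
M: √((0.5140·111.32)² + (-0.6766·93.32)²) = √(3273.954454 + 3986.698999) = 85.2095 km
N: √((0.3828·111.32)² + (-0.8822·93.32)²) = √(1815.892996 + 6777.719122) = 92.7017 km
Sorted: I (21.2781 km) < A (56.5343 km) < L (66.9718 km) < G (72.7573 km) < D (76.7189 km) < …

I, A, L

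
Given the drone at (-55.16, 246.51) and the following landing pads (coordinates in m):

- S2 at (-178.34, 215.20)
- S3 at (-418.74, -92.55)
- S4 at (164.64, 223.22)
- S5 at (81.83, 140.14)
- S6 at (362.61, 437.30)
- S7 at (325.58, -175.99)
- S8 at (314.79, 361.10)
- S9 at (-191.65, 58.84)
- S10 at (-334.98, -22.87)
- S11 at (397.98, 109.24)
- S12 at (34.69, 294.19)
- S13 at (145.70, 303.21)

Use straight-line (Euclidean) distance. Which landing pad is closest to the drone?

S12

Distances from (-55.16, 246.51):
S2: √((-123.18)² + (-31.31)²) = √(15173.3124 + 980.3161) = 127.10 m
S3: √((-363.58)² + (-339.06)²) = √(132190.4164 + 114961.6836) = 497.14 m
S4: √((219.80)² + (-23.29)²) = √(48312.0400 + 542.4241) = 221.03 m
S5: √((136.99)² + (-106.37)²) = √(18766.2601 + 11314.5769) = 173.44 m
S6: √((417.77)² + (190.79)²) = √(174531.7729 + 36400.8241) = 459.27 m
S7: √((380.74)² + (-422.50)²) = √(144962.9476 + 178506.2500) = 568.74 m
S8: √((369.95)² + (114.59)²) = √(136863.0025 + 13130.8681) = 387.29 m
S9: √((-136.49)² + (-187.67)²) = √(18629.5201 + 35220.0289) = 232.06 m
S10: √((-279.82)² + (-269.38)²) = √(78299.2324 + 72565.5844) = 388.41 m
S11: √((453.14)² + (-137.27)²) = √(205335.8596 + 18843.0529) = 473.48 m
S12: √((89.85)² + (47.68)²) = √(8073.0225 + 2273.3824) = 101.72 m
S13: √((200.86)² + (56.70)²) = √(40344.7396 + 3214.8900) = 208.71 m
Minimum: S12 at 101.72 m.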